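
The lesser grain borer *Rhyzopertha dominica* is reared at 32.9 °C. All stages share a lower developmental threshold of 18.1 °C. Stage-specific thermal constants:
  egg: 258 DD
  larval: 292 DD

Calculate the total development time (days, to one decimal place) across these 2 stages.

37.2 days

Daily accumulation at 32.9 °C = 32.9 − 18.1 = 14.8 DD/day.
Total K = 258 + 292 = 550 DD.
Total duration = 550 / 14.8 = 37.162 ≈ 37.2 days.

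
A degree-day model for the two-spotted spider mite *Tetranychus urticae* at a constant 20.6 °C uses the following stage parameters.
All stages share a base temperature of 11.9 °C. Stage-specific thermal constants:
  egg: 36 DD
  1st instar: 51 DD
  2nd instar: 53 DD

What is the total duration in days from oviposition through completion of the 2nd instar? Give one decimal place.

Daily accumulation at 20.6 °C = 20.6 − 11.9 = 8.7 DD/day.
Total K = 36 + 51 + 53 = 140 DD.
Total duration = 140 / 8.7 = 16.092 ≈ 16.1 days.

16.1 days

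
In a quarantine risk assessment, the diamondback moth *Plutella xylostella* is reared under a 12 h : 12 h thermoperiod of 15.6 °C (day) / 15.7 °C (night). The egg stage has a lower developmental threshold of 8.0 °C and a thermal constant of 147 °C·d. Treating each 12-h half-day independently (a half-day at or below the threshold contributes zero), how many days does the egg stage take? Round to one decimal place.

19.2 days

Day half: max(0, 15.6 − 8.0) × 0.5 = 7.6 × 0.5 = 3.80 DD.
Night half: max(0, 15.7 − 8.0) × 0.5 = 7.7 × 0.5 = 3.85 DD.
Per 24 h: 7.65 DD/day.
Duration = 147 / 7.65 = 19.216 ≈ 19.2 days.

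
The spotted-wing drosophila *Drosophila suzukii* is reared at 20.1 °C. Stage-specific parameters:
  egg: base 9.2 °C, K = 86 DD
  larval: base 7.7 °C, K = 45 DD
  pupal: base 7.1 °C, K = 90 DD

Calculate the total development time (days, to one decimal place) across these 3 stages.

egg: 86 / (20.1 − 9.2) = 86 / 10.9 = 7.890 d.
larval: 45 / (20.1 − 7.7) = 45 / 12.4 = 3.629 d.
pupal: 90 / (20.1 − 7.1) = 90 / 13.0 = 6.923 d.
Sum = 18.442 ≈ 18.4 days.

18.4 days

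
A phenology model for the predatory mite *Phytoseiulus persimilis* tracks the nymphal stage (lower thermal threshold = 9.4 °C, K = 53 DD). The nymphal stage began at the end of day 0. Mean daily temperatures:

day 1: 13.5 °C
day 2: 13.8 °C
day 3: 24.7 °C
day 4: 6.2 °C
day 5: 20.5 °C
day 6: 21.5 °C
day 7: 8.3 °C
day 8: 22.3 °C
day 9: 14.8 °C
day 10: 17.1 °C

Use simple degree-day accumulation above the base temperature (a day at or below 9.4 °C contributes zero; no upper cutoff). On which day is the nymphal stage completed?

day 8

Daily DD above 9.4 °C: 4.1, 4.4, 15.3, 0.0, 11.1, 12.1, 0.0, 12.9, 5.4, 7.7.
Cumulative: 4.1, 8.5, 23.8, 23.8, 34.9, 47.0, 47.0, 59.9, 65.3, 73.0.
The total first reaches 53 DD on day 8.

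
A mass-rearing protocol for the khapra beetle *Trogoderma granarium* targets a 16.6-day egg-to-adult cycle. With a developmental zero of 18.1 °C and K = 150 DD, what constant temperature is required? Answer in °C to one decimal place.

Required daily accumulation = 150 / 16.6 = 9.036 DD/day.
T = T_base + 9.036 = 18.1 + 9.036 = 27.136 ≈ 27.1 °C.

27.1 °C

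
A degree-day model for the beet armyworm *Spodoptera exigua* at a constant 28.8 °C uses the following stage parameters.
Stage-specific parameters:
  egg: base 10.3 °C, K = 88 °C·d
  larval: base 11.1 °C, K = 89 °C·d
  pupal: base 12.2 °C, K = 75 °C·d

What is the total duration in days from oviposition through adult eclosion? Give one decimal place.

14.3 days

egg: 88 / (28.8 − 10.3) = 88 / 18.5 = 4.757 d.
larval: 89 / (28.8 − 11.1) = 89 / 17.7 = 5.028 d.
pupal: 75 / (28.8 − 12.2) = 75 / 16.6 = 4.518 d.
Sum = 14.303 ≈ 14.3 days.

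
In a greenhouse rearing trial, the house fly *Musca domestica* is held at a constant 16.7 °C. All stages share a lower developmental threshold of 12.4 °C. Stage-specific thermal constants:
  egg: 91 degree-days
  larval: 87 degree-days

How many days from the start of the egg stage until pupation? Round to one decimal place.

41.4 days

Daily accumulation at 16.7 °C = 16.7 − 12.4 = 4.3 DD/day.
Total K = 91 + 87 = 178 DD.
Total duration = 178 / 4.3 = 41.395 ≈ 41.4 days.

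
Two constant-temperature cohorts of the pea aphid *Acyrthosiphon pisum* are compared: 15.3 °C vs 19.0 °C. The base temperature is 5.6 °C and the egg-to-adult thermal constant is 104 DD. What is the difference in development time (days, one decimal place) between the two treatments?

At 15.3 °C: 104 / (15.3 − 5.6) = 104 / 9.7 = 10.722 d.
At 19.0 °C: 104 / (19.0 − 5.6) = 104 / 13.4 = 7.761 d.
Difference = |10.722 − 7.761| = 2.960 ≈ 3.0 days.

3.0 days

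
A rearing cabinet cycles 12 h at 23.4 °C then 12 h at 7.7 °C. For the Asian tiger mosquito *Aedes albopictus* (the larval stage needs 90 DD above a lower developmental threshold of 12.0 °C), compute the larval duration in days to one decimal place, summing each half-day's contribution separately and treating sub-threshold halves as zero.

15.8 days

Day half: max(0, 23.4 − 12.0) × 0.5 = 11.4 × 0.5 = 5.70 DD.
Night half: max(0, 7.7 − 12.0) × 0.5 = 0.0 × 0.5 = 0.00 DD.
Per 24 h: 5.70 DD/day.
Duration = 90 / 5.70 = 15.789 ≈ 15.8 days.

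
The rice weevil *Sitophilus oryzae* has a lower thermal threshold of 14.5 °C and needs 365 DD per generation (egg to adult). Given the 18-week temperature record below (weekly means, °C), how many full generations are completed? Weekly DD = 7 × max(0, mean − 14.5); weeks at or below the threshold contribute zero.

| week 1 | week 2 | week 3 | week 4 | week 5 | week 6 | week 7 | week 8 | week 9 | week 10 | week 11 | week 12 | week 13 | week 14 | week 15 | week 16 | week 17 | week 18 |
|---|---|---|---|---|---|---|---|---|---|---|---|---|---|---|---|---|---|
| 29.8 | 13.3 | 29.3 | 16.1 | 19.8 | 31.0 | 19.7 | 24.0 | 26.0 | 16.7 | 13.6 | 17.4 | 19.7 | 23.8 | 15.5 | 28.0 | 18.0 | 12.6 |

Weekly DD (7 × max(0, T̄ − 14.5)): 107.1, 0.0, 103.6, 11.2, 37.1, 115.5, 36.4, 66.5, 80.5, 15.4, 0.0, 20.3, 36.4, 65.1, 7.0, 94.5, 24.5, 0.0.
Season total = 821.1 DD.
Complete generations = ⌊821.1 / 365⌋ = 2.

2 generations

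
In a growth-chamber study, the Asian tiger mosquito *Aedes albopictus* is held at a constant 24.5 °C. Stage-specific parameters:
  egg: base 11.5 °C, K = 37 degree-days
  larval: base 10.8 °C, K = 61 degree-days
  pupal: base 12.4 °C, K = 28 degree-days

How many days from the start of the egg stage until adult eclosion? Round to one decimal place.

egg: 37 / (24.5 − 11.5) = 37 / 13.0 = 2.846 d.
larval: 61 / (24.5 − 10.8) = 61 / 13.7 = 4.453 d.
pupal: 28 / (24.5 − 12.4) = 28 / 12.1 = 2.314 d.
Sum = 9.613 ≈ 9.6 days.

9.6 days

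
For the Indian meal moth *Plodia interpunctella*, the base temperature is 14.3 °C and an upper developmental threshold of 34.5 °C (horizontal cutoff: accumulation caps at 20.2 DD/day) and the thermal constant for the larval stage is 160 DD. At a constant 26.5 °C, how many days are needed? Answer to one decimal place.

Daily accumulation = 26.5 − 14.3 = 12.2 DD/day.
Duration = 160 / 12.2 = 13.115 ≈ 13.1 days.

13.1 days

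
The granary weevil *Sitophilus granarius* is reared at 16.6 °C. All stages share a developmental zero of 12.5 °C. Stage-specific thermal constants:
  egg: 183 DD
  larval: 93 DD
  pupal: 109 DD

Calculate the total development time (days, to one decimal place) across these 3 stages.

93.9 days

Daily accumulation at 16.6 °C = 16.6 − 12.5 = 4.1 DD/day.
Total K = 183 + 93 + 109 = 385 DD.
Total duration = 385 / 4.1 = 93.902 ≈ 93.9 days.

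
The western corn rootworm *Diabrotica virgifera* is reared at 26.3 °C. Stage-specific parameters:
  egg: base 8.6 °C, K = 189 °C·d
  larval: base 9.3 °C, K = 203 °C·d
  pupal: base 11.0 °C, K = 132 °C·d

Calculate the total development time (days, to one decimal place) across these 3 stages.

egg: 189 / (26.3 − 8.6) = 189 / 17.7 = 10.678 d.
larval: 203 / (26.3 − 9.3) = 203 / 17.0 = 11.941 d.
pupal: 132 / (26.3 − 11.0) = 132 / 15.3 = 8.627 d.
Sum = 31.247 ≈ 31.2 days.

31.2 days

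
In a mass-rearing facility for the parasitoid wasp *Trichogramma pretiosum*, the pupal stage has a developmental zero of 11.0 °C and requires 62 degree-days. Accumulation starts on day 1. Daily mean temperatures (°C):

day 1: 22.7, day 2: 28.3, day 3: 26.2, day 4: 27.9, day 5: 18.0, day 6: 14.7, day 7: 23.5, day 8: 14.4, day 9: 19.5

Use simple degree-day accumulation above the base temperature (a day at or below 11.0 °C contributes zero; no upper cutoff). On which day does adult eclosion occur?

day 5

Daily DD above 11.0 °C: 11.7, 17.3, 15.2, 16.9, 7.0, 3.7, 12.5, 3.4, 8.5.
Cumulative: 11.7, 29.0, 44.2, 61.1, 68.1, 71.8, 84.3, 87.7, 96.2.
The total first reaches 62 DD on day 5.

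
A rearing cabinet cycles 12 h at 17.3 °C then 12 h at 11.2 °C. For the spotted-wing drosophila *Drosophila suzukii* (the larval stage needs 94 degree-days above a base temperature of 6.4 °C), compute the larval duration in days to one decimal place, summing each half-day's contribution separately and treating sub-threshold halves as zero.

12.0 days

Day half: max(0, 17.3 − 6.4) × 0.5 = 10.9 × 0.5 = 5.45 DD.
Night half: max(0, 11.2 − 6.4) × 0.5 = 4.8 × 0.5 = 2.40 DD.
Per 24 h: 7.85 DD/day.
Duration = 94 / 7.85 = 11.975 ≈ 12.0 days.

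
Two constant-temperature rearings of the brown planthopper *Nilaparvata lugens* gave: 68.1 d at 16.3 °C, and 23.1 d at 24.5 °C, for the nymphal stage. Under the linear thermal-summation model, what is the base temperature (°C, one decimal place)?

12.1 °C

Equal thermal constants: D₁(T₁ − T_b) = D₂(T₂ − T_b).
68.1·(16.3 − T_b) = 23.1·(24.5 − T_b)
T_b = (68.1·16.3 − 23.1·24.5) / (68.1 − 23.1) = 544.08 / 45.0 = 12.091 °C ≈ 12.1 °C.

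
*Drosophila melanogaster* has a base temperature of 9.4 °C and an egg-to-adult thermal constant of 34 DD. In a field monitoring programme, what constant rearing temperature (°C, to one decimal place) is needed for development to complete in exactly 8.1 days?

13.6 °C

Required daily accumulation = 34 / 8.1 = 4.198 DD/day.
T = T_base + 4.198 = 9.4 + 4.198 = 13.598 ≈ 13.6 °C.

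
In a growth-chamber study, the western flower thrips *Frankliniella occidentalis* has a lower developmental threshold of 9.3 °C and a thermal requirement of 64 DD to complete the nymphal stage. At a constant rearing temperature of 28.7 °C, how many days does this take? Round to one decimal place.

Daily accumulation = 28.7 − 9.3 = 19.4 DD/day.
Duration = 64 / 19.4 = 3.299 ≈ 3.3 days.

3.3 days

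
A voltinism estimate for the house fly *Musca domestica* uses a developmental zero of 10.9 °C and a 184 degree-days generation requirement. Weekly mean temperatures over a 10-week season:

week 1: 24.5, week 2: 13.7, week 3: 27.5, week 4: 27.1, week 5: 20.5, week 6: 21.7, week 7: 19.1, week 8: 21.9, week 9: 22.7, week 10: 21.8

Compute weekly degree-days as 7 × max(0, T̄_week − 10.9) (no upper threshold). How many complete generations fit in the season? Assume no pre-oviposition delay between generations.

4 generations

Weekly DD (7 × max(0, T̄ − 10.9)): 95.2, 19.6, 116.2, 113.4, 67.2, 75.6, 57.4, 77.0, 82.6, 76.3.
Season total = 780.5 DD.
Complete generations = ⌊780.5 / 184⌋ = 4.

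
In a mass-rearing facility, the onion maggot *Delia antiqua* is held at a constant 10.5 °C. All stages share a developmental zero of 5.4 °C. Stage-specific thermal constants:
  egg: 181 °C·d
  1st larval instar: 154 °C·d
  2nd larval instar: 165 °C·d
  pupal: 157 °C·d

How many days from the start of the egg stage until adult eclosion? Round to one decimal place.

128.8 days

Daily accumulation at 10.5 °C = 10.5 − 5.4 = 5.1 DD/day.
Total K = 181 + 154 + 165 + 157 = 657 DD.
Total duration = 657 / 5.1 = 128.824 ≈ 128.8 days.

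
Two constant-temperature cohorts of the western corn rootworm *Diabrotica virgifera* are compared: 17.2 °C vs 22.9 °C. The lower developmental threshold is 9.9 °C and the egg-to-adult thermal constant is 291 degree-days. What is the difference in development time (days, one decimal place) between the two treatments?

At 17.2 °C: 291 / (17.2 − 9.9) = 291 / 7.3 = 39.863 d.
At 22.9 °C: 291 / (22.9 − 9.9) = 291 / 13.0 = 22.385 d.
Difference = |39.863 − 22.385| = 17.478 ≈ 17.5 days.

17.5 days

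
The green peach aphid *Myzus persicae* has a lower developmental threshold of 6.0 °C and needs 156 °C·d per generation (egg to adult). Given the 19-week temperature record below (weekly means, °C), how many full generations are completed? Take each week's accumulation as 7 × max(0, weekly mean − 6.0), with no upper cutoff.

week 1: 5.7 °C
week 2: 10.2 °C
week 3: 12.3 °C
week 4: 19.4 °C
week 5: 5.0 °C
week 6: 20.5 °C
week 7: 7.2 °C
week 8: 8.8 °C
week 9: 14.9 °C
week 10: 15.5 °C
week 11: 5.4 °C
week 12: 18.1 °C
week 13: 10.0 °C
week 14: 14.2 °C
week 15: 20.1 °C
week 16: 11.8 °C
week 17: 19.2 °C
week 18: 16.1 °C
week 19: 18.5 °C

Weekly DD (7 × max(0, T̄ − 6.0)): 0.0, 29.4, 44.1, 93.8, 0.0, 101.5, 8.4, 19.6, 62.3, 66.5, 0.0, 84.7, 28.0, 57.4, 98.7, 40.6, 92.4, 70.7, 87.5.
Season total = 985.6 DD.
Complete generations = ⌊985.6 / 156⌋ = 6.

6 generations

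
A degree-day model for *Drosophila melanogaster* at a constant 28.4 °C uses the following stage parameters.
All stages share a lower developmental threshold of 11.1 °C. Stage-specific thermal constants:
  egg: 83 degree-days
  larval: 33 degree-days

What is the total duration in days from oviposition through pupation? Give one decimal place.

Daily accumulation at 28.4 °C = 28.4 − 11.1 = 17.3 DD/day.
Total K = 83 + 33 = 116 DD.
Total duration = 116 / 17.3 = 6.705 ≈ 6.7 days.

6.7 days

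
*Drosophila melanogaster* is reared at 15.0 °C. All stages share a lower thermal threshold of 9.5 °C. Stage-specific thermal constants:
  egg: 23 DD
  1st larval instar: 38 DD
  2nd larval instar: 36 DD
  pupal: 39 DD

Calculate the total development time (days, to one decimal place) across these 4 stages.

Daily accumulation at 15.0 °C = 15.0 − 9.5 = 5.5 DD/day.
Total K = 23 + 38 + 36 + 39 = 136 DD.
Total duration = 136 / 5.5 = 24.727 ≈ 24.7 days.

24.7 days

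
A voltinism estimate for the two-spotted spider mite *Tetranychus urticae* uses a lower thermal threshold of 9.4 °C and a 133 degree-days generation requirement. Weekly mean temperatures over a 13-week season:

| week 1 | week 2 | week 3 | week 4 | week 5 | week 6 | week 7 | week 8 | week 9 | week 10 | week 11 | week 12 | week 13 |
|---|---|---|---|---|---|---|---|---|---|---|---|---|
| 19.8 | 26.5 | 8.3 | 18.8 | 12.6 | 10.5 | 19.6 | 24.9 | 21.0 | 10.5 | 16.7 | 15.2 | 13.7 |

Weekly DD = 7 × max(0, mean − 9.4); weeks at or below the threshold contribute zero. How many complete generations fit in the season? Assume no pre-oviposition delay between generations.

Weekly DD (7 × max(0, T̄ − 9.4)): 72.8, 119.7, 0.0, 65.8, 22.4, 7.7, 71.4, 108.5, 81.2, 7.7, 51.1, 40.6, 30.1.
Season total = 679.0 DD.
Complete generations = ⌊679.0 / 133⌋ = 5.

5 generations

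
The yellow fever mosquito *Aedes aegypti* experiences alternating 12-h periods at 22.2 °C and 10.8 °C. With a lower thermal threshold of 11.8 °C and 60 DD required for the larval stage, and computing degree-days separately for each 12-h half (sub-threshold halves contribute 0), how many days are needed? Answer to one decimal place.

11.5 days

Day half: max(0, 22.2 − 11.8) × 0.5 = 10.4 × 0.5 = 5.20 DD.
Night half: max(0, 10.8 − 11.8) × 0.5 = 0.0 × 0.5 = 0.00 DD.
Per 24 h: 5.20 DD/day.
Duration = 60 / 5.20 = 11.538 ≈ 11.5 days.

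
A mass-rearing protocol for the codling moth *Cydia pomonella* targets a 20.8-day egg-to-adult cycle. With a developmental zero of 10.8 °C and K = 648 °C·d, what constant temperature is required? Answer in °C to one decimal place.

Required daily accumulation = 648 / 20.8 = 31.154 DD/day.
T = T_base + 31.154 = 10.8 + 31.154 = 41.954 ≈ 42.0 °C.

42.0 °C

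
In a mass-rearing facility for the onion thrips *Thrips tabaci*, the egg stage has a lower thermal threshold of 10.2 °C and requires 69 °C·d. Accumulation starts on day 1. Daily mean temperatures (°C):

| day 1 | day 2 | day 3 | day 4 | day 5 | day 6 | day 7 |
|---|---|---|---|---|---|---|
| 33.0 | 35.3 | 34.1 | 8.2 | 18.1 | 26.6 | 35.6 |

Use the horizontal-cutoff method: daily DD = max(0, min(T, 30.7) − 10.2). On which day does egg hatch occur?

Daily DD above 10.2 °C (capped at 20.5): 20.5, 20.5, 20.5, 0.0, 7.9, 16.4, 20.5.
Cumulative: 20.5, 41.0, 61.5, 61.5, 69.4, 85.8, 106.3.
The total first reaches 69 DD on day 5.

day 5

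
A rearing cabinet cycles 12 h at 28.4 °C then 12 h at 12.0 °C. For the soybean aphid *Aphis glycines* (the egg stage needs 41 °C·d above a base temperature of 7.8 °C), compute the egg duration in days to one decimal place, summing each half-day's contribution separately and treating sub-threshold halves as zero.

3.3 days

Day half: max(0, 28.4 − 7.8) × 0.5 = 20.6 × 0.5 = 10.30 DD.
Night half: max(0, 12.0 − 7.8) × 0.5 = 4.2 × 0.5 = 2.10 DD.
Per 24 h: 12.40 DD/day.
Duration = 41 / 12.40 = 3.306 ≈ 3.3 days.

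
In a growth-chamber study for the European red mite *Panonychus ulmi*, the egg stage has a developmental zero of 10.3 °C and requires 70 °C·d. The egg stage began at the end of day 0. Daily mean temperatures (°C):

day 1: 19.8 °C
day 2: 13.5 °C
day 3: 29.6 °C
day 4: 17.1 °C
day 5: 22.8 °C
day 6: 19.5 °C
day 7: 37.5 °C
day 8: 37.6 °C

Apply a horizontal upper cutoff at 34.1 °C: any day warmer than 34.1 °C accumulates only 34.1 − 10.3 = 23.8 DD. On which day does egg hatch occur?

day 7

Daily DD above 10.3 °C (capped at 23.8): 9.5, 3.2, 19.3, 6.8, 12.5, 9.2, 23.8, 23.8.
Cumulative: 9.5, 12.7, 32.0, 38.8, 51.3, 60.5, 84.3, 108.1.
The total first reaches 70 DD on day 7.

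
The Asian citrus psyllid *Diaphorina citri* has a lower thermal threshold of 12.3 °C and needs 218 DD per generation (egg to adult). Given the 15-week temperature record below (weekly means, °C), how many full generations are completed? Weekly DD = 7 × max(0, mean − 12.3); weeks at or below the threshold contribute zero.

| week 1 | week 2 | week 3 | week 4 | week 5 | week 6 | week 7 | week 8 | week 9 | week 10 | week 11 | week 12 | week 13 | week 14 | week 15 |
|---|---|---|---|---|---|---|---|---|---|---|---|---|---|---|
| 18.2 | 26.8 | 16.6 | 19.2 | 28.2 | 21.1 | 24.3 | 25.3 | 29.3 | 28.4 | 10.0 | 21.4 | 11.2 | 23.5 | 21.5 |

4 generations

Weekly DD (7 × max(0, T̄ − 12.3)): 41.3, 101.5, 30.1, 48.3, 111.3, 61.6, 84.0, 91.0, 119.0, 112.7, 0.0, 63.7, 0.0, 78.4, 64.4.
Season total = 1007.3 DD.
Complete generations = ⌊1007.3 / 218⌋ = 4.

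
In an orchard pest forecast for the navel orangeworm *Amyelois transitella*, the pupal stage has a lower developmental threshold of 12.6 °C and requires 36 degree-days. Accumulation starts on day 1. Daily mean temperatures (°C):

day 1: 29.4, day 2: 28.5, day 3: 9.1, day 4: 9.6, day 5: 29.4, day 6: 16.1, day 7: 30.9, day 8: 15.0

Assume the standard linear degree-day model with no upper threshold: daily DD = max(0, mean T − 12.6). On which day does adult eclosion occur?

day 5

Daily DD above 12.6 °C: 16.8, 15.9, 0.0, 0.0, 16.8, 3.5, 18.3, 2.4.
Cumulative: 16.8, 32.7, 32.7, 32.7, 49.5, 53.0, 71.3, 73.7.
The total first reaches 36 DD on day 5.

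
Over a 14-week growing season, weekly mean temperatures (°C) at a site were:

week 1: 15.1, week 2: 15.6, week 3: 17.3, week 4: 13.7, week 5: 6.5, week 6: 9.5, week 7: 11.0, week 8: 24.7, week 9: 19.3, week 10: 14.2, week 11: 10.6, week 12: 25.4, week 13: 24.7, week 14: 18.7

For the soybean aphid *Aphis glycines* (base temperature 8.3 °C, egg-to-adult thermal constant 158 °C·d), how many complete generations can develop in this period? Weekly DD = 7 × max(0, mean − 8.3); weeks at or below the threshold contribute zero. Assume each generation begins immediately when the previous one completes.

4 generations

Weekly DD (7 × max(0, T̄ − 8.3)): 47.6, 51.1, 63.0, 37.8, 0.0, 8.4, 18.9, 114.8, 77.0, 41.3, 16.1, 119.7, 114.8, 72.8.
Season total = 783.3 DD.
Complete generations = ⌊783.3 / 158⌋ = 4.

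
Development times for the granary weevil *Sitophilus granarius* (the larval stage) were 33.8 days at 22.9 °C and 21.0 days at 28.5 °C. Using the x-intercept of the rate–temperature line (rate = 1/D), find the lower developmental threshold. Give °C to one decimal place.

Linear rate model ⇒ the product D·(T − T_b) is constant across temperatures.
33.8·(22.9 − T_b) = 21.0·(28.5 − T_b)
T_b = (33.8·22.9 − 21.0·28.5) / (33.8 − 21.0) = 175.52 / 12.8 = 13.712 °C ≈ 13.7 °C.

13.7 °C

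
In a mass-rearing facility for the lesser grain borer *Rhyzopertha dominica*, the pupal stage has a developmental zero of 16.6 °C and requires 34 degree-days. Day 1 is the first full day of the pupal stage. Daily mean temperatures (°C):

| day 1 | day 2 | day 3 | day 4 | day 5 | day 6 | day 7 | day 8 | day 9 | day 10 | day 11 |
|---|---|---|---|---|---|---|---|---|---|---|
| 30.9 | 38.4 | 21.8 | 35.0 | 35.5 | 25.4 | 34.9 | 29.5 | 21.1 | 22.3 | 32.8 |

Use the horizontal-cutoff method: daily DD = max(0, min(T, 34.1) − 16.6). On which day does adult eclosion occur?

day 3

Daily DD above 16.6 °C (capped at 17.5): 14.3, 17.5, 5.2, 17.5, 17.5, 8.8, 17.5, 12.9, 4.5, 5.7, 16.2.
Cumulative: 14.3, 31.8, 37.0, 54.5, 72.0, 80.8, 98.3, 111.2, 115.7, 121.4, 137.6.
The total first reaches 34 DD on day 3.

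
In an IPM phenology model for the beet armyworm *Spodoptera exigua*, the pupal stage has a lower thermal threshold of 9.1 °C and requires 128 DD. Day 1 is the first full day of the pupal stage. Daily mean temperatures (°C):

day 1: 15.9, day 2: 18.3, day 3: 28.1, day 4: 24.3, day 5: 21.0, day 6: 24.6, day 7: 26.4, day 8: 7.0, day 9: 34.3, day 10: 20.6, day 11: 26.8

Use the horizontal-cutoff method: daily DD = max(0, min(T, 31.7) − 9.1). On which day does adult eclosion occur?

day 10

Daily DD above 9.1 °C (capped at 22.6): 6.8, 9.2, 19.0, 15.2, 11.9, 15.5, 17.3, 0.0, 22.6, 11.5, 17.7.
Cumulative: 6.8, 16.0, 35.0, 50.2, 62.1, 77.6, 94.9, 94.9, 117.5, 129.0, 146.7.
The total first reaches 128 DD on day 10.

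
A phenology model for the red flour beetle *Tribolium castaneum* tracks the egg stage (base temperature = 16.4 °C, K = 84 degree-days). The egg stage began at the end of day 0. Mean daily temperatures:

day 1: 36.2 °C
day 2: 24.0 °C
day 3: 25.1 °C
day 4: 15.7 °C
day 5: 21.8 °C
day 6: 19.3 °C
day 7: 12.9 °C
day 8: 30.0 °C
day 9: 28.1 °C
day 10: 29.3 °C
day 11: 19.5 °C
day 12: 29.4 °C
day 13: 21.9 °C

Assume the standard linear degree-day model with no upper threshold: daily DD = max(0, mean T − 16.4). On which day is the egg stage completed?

day 11

Daily DD above 16.4 °C: 19.8, 7.6, 8.7, 0.0, 5.4, 2.9, 0.0, 13.6, 11.7, 12.9, 3.1, 13.0, 5.5.
Cumulative: 19.8, 27.4, 36.1, 36.1, 41.5, 44.4, 44.4, 58.0, 69.7, 82.6, 85.7, 98.7, 104.2.
The total first reaches 84 DD on day 11.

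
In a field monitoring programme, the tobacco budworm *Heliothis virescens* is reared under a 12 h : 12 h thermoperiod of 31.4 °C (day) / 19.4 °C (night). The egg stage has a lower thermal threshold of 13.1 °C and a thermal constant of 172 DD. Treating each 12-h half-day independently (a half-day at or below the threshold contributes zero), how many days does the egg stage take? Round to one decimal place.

Day half: max(0, 31.4 − 13.1) × 0.5 = 18.3 × 0.5 = 9.15 DD.
Night half: max(0, 19.4 − 13.1) × 0.5 = 6.3 × 0.5 = 3.15 DD.
Per 24 h: 12.30 DD/day.
Duration = 172 / 12.30 = 13.984 ≈ 14.0 days.

14.0 days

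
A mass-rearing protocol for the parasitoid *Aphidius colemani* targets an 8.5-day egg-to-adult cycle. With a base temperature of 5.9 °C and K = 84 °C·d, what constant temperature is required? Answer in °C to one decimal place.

15.8 °C

Required daily accumulation = 84 / 8.5 = 9.882 DD/day.
T = T_base + 9.882 = 5.9 + 9.882 = 15.782 ≈ 15.8 °C.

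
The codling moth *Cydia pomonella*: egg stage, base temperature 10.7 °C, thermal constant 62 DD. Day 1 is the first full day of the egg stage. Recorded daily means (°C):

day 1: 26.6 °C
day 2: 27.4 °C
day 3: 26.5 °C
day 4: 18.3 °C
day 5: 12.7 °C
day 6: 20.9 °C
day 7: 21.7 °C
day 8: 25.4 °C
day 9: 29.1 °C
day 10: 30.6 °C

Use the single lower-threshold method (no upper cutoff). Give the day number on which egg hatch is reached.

day 6

Daily DD above 10.7 °C: 15.9, 16.7, 15.8, 7.6, 2.0, 10.2, 11.0, 14.7, 18.4, 19.9.
Cumulative: 15.9, 32.6, 48.4, 56.0, 58.0, 68.2, 79.2, 93.9, 112.3, 132.2.
The total first reaches 62 DD on day 6.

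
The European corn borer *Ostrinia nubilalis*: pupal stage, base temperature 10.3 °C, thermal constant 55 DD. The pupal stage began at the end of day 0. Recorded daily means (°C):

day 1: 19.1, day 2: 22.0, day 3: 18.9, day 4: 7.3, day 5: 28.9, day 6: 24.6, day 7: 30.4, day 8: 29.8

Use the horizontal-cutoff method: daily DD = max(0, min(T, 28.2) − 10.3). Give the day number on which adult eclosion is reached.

Daily DD above 10.3 °C (capped at 17.9): 8.8, 11.7, 8.6, 0.0, 17.9, 14.3, 17.9, 17.9.
Cumulative: 8.8, 20.5, 29.1, 29.1, 47.0, 61.3, 79.2, 97.1.
The total first reaches 55 DD on day 6.

day 6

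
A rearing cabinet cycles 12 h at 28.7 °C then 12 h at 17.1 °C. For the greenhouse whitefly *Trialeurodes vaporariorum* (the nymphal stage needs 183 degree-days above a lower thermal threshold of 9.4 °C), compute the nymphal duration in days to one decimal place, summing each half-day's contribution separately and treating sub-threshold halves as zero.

13.6 days

Day half: max(0, 28.7 − 9.4) × 0.5 = 19.3 × 0.5 = 9.65 DD.
Night half: max(0, 17.1 − 9.4) × 0.5 = 7.7 × 0.5 = 3.85 DD.
Per 24 h: 13.50 DD/day.
Duration = 183 / 13.50 = 13.556 ≈ 13.6 days.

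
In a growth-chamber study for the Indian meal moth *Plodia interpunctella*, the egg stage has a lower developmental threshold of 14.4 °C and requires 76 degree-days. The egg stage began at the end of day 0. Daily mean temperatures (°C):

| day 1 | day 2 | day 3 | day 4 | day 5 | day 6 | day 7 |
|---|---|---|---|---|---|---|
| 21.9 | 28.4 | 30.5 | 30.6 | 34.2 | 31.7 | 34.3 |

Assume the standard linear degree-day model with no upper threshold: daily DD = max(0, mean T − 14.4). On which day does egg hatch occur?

day 6

Daily DD above 14.4 °C: 7.5, 14.0, 16.1, 16.2, 19.8, 17.3, 19.9.
Cumulative: 7.5, 21.5, 37.6, 53.8, 73.6, 90.9, 110.8.
The total first reaches 76 DD on day 6.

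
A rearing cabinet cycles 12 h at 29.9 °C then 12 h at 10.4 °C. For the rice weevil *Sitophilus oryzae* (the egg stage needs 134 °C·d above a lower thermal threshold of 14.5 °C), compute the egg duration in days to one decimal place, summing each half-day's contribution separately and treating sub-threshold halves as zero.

Day half: max(0, 29.9 − 14.5) × 0.5 = 15.4 × 0.5 = 7.70 DD.
Night half: max(0, 10.4 − 14.5) × 0.5 = 0.0 × 0.5 = 0.00 DD.
Per 24 h: 7.70 DD/day.
Duration = 134 / 7.70 = 17.403 ≈ 17.4 days.

17.4 days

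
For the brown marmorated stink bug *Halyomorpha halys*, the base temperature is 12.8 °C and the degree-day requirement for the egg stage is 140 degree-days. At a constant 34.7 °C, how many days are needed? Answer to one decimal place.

Daily accumulation = 34.7 − 12.8 = 21.9 DD/day.
Duration = 140 / 21.9 = 6.393 ≈ 6.4 days.

6.4 days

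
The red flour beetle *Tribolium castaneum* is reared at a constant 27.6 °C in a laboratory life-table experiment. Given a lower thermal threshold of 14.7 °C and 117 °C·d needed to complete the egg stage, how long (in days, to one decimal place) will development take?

9.1 days

Daily accumulation = 27.6 − 14.7 = 12.9 DD/day.
Duration = 117 / 12.9 = 9.070 ≈ 9.1 days.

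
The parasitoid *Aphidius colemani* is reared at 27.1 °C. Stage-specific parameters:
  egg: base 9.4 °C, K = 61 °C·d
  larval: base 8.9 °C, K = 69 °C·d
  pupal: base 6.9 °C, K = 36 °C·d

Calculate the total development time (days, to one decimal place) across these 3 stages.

9.0 days

egg: 61 / (27.1 − 9.4) = 61 / 17.7 = 3.446 d.
larval: 69 / (27.1 − 8.9) = 69 / 18.2 = 3.791 d.
pupal: 36 / (27.1 − 6.9) = 36 / 20.2 = 1.782 d.
Sum = 9.020 ≈ 9.0 days.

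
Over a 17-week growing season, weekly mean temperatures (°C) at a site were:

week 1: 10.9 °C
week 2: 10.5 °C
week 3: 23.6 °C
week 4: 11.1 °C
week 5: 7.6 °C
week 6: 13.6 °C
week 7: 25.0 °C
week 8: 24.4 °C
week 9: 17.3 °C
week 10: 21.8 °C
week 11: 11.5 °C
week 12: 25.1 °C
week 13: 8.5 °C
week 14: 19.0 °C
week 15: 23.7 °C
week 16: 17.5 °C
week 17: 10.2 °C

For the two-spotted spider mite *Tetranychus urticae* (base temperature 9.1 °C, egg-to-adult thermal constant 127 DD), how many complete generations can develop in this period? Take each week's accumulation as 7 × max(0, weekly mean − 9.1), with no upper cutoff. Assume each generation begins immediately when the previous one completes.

Weekly DD (7 × max(0, T̄ − 9.1)): 12.6, 9.8, 101.5, 14.0, 0.0, 31.5, 111.3, 107.1, 57.4, 88.9, 16.8, 112.0, 0.0, 69.3, 102.2, 58.8, 7.7.
Season total = 900.9 DD.
Complete generations = ⌊900.9 / 127⌋ = 7.

7 generations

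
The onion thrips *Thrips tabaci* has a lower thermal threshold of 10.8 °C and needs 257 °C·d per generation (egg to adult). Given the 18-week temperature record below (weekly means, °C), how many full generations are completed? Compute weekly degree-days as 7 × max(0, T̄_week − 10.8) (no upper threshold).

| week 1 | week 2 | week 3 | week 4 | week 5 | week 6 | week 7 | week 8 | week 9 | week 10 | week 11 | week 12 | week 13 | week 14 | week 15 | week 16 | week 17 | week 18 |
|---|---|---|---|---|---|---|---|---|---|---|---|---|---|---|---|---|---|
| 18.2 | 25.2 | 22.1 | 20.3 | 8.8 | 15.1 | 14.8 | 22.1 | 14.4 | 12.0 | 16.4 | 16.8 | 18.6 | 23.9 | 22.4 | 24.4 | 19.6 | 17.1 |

3 generations

Weekly DD (7 × max(0, T̄ − 10.8)): 51.8, 100.8, 79.1, 66.5, 0.0, 30.1, 28.0, 79.1, 25.2, 8.4, 39.2, 42.0, 54.6, 91.7, 81.2, 95.2, 61.6, 44.1.
Season total = 978.6 DD.
Complete generations = ⌊978.6 / 257⌋ = 3.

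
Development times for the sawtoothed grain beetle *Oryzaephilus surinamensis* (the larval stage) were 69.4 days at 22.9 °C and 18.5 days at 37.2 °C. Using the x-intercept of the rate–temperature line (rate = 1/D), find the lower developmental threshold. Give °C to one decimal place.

17.7 °C

Under the model K = D·(T − T_b), so D₁·(T₁ − T_b) = D₂·(T₂ − T_b).
69.4·(22.9 − T_b) = 18.5·(37.2 − T_b)
T_b = (69.4·22.9 − 18.5·37.2) / (69.4 − 18.5) = 901.06 / 50.9 = 17.703 °C ≈ 17.7 °C.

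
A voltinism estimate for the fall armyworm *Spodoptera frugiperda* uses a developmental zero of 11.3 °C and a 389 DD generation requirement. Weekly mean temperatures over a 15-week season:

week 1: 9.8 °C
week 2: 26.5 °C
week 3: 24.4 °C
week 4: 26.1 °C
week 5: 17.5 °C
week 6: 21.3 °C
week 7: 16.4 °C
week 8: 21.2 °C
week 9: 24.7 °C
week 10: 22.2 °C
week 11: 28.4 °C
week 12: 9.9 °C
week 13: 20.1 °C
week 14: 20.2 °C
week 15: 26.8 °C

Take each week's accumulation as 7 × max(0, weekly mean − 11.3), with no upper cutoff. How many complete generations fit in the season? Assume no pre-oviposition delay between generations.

Weekly DD (7 × max(0, T̄ − 11.3)): 0.0, 106.4, 91.7, 103.6, 43.4, 70.0, 35.7, 69.3, 93.8, 76.3, 119.7, 0.0, 61.6, 62.3, 108.5.
Season total = 1042.3 DD.
Complete generations = ⌊1042.3 / 389⌋ = 2.

2 generations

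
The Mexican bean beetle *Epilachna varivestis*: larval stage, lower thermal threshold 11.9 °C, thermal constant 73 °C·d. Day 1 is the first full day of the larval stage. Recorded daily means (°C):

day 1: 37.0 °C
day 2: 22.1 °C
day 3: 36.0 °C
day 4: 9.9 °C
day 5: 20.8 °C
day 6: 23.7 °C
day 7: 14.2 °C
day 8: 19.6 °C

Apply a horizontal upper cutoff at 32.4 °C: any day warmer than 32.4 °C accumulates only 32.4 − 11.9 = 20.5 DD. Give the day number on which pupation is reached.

day 7

Daily DD above 11.9 °C (capped at 20.5): 20.5, 10.2, 20.5, 0.0, 8.9, 11.8, 2.3, 7.7.
Cumulative: 20.5, 30.7, 51.2, 51.2, 60.1, 71.9, 74.2, 81.9.
The total first reaches 73 DD on day 7.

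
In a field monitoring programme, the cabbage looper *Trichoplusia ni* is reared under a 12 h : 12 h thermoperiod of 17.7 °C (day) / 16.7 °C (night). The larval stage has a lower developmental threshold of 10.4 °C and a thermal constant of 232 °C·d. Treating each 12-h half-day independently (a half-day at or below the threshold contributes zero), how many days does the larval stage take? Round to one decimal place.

34.1 days

Day half: max(0, 17.7 − 10.4) × 0.5 = 7.3 × 0.5 = 3.65 DD.
Night half: max(0, 16.7 − 10.4) × 0.5 = 6.3 × 0.5 = 3.15 DD.
Per 24 h: 6.80 DD/day.
Duration = 232 / 6.80 = 34.118 ≈ 34.1 days.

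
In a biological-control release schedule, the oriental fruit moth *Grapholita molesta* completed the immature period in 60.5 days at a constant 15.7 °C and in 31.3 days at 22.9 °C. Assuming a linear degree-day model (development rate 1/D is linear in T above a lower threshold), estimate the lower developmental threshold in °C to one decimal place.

8.0 °C

Equal thermal constants: D₁(T₁ − T_b) = D₂(T₂ − T_b).
60.5·(15.7 − T_b) = 31.3·(22.9 − T_b)
T_b = (60.5·15.7 − 31.3·22.9) / (60.5 − 31.3) = 233.08 / 29.2 = 7.982 °C ≈ 8.0 °C.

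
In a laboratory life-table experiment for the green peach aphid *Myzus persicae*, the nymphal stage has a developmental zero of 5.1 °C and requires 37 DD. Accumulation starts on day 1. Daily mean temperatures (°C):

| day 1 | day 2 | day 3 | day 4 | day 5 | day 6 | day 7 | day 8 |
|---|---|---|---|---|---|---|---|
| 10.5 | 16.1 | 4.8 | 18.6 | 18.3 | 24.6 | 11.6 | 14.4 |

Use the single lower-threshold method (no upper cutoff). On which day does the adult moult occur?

Daily DD above 5.1 °C: 5.4, 11.0, 0.0, 13.5, 13.2, 19.5, 6.5, 9.3.
Cumulative: 5.4, 16.4, 16.4, 29.9, 43.1, 62.6, 69.1, 78.4.
The total first reaches 37 DD on day 5.

day 5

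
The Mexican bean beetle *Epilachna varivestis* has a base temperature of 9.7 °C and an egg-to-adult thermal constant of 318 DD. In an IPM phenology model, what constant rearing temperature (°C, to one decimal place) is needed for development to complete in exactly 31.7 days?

Required daily accumulation = 318 / 31.7 = 10.032 DD/day.
T = T_base + 10.032 = 9.7 + 10.032 = 19.732 ≈ 19.7 °C.

19.7 °C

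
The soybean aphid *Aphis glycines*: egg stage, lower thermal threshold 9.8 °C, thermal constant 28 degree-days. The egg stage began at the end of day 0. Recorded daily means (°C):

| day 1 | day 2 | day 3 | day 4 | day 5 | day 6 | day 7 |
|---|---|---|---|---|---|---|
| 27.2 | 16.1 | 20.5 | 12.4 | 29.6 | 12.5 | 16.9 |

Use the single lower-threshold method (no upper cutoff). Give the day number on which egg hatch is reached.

day 3

Daily DD above 9.8 °C: 17.4, 6.3, 10.7, 2.6, 19.8, 2.7, 7.1.
Cumulative: 17.4, 23.7, 34.4, 37.0, 56.8, 59.5, 66.6.
The total first reaches 28 DD on day 3.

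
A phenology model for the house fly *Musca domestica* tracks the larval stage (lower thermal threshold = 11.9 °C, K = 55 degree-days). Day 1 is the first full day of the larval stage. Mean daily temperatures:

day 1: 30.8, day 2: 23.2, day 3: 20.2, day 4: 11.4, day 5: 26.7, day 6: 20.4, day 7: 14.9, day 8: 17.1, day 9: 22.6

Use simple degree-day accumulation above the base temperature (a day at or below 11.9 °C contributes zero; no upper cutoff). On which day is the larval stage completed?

Daily DD above 11.9 °C: 18.9, 11.3, 8.3, 0.0, 14.8, 8.5, 3.0, 5.2, 10.7.
Cumulative: 18.9, 30.2, 38.5, 38.5, 53.3, 61.8, 64.8, 70.0, 80.7.
The total first reaches 55 DD on day 6.

day 6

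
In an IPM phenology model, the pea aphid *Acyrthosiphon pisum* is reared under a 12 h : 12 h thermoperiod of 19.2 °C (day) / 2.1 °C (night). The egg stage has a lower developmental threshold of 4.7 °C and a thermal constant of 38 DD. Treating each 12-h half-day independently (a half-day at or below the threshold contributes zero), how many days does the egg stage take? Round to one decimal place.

Day half: max(0, 19.2 − 4.7) × 0.5 = 14.5 × 0.5 = 7.25 DD.
Night half: max(0, 2.1 − 4.7) × 0.5 = 0.0 × 0.5 = 0.00 DD.
Per 24 h: 7.25 DD/day.
Duration = 38 / 7.25 = 5.241 ≈ 5.2 days.

5.2 days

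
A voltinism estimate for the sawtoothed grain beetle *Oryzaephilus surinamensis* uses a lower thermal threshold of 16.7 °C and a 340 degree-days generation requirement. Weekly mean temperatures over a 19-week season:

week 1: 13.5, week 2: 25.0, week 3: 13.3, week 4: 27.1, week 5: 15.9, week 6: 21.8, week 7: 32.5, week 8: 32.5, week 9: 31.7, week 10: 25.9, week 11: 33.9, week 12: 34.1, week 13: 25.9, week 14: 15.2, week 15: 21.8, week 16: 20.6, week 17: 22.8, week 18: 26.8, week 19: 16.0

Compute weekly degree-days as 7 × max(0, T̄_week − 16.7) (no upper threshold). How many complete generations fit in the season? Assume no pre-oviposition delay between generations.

Weekly DD (7 × max(0, T̄ − 16.7)): 0.0, 58.1, 0.0, 72.8, 0.0, 35.7, 110.6, 110.6, 105.0, 64.4, 120.4, 121.8, 64.4, 0.0, 35.7, 27.3, 42.7, 70.7, 0.0.
Season total = 1040.2 DD.
Complete generations = ⌊1040.2 / 340⌋ = 3.

3 generations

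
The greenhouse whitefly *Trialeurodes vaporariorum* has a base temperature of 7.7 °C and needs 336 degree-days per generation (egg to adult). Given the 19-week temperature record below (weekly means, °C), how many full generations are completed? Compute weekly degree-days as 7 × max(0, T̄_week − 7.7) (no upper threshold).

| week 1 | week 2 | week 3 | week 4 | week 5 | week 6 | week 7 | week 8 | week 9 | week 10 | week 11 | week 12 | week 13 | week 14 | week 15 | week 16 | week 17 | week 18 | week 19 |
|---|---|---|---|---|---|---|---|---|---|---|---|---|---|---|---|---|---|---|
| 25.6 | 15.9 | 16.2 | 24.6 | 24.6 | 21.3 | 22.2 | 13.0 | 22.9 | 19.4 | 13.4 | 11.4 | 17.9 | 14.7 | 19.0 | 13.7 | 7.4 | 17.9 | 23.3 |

4 generations

Weekly DD (7 × max(0, T̄ − 7.7)): 125.3, 57.4, 59.5, 118.3, 118.3, 95.2, 101.5, 37.1, 106.4, 81.9, 39.9, 25.9, 71.4, 49.0, 79.1, 42.0, 0.0, 71.4, 109.2.
Season total = 1388.8 DD.
Complete generations = ⌊1388.8 / 336⌋ = 4.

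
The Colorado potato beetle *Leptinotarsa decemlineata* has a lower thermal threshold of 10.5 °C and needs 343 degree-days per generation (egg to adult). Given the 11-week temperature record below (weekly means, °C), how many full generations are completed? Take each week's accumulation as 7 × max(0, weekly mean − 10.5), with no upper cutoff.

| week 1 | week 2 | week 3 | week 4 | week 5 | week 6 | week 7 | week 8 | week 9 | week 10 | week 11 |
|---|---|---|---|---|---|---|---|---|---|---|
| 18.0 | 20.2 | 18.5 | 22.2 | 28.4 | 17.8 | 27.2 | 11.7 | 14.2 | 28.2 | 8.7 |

Weekly DD (7 × max(0, T̄ − 10.5)): 52.5, 67.9, 56.0, 81.9, 125.3, 51.1, 116.9, 8.4, 25.9, 123.9, 0.0.
Season total = 709.8 DD.
Complete generations = ⌊709.8 / 343⌋ = 2.

2 generations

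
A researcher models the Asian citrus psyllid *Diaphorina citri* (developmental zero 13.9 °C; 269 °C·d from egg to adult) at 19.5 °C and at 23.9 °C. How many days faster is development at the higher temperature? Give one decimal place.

At 19.5 °C: 269 / (19.5 − 13.9) = 269 / 5.6 = 48.036 d.
At 23.9 °C: 269 / (23.9 − 13.9) = 269 / 10.0 = 26.900 d.
Difference = |48.036 − 26.900| = 21.136 ≈ 21.1 days.

21.1 days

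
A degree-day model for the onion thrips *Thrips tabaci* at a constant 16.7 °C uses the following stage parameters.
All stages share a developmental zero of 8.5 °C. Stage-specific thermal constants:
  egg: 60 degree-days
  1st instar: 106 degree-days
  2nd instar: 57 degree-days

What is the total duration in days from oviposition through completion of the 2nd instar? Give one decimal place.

Daily accumulation at 16.7 °C = 16.7 − 8.5 = 8.2 DD/day.
Total K = 60 + 106 + 57 = 223 DD.
Total duration = 223 / 8.2 = 27.195 ≈ 27.2 days.

27.2 days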